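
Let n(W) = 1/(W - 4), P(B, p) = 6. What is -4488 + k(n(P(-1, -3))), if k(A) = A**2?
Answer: -17951/4 ≈ -4487.8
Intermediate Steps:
n(W) = 1/(-4 + W)
-4488 + k(n(P(-1, -3))) = -4488 + (1/(-4 + 6))**2 = -4488 + (1/2)**2 = -4488 + 1/4 = -17951/4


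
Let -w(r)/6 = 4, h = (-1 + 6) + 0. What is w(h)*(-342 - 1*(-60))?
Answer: 6768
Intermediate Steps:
h = 5 (h = 5 + 0 = 5)
w(r) = -24 (w(r) = -6*4 = -24)
w(h)*(-342 - 1*(-60)) = -24*(-342 - 1*(-60)) = -24*(-342 + 60) = -24*(-282) = 6768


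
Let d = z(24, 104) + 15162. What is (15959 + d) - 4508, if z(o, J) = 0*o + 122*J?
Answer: 39301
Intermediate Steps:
z(o, J) = 122*J (z(o, J) = 0 + 122*J = 122*J)
d = 27850 (d = 122*104 + 15162 = 12688 + 15162 = 27850)
(15959 + d) - 4508 = (15959 + 27850) - 4508 = 43809 - 4508 = 39301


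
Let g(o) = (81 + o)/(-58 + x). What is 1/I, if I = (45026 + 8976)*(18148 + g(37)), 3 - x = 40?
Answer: 95/93096315884 ≈ 1.0204e-9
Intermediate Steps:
x = -37 (x = 3 - 1*40 = 3 - 40 = -37)
g(o) = -81/95 - o/95 (g(o) = (81 + o)/(-58 - 37) = (81 + o)/(-95) = (81 + o)*(-1/95) = -81/95 - o/95)
I = 93096315884/95 (I = (45026 + 8976)*(18148 + (-81/95 - 1/95*37)) = 54002*(18148 + (-81/95 - 37/95)) = 54002*(18148 - 118/95) = 54002*(1723942/95) = 93096315884/95 ≈ 9.7996e+8)
1/I = 1/(93096315884/95) = 95/93096315884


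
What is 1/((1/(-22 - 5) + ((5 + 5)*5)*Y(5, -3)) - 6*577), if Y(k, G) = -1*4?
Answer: -27/98875 ≈ -0.00027307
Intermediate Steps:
Y(k, G) = -4
1/((1/(-22 - 5) + ((5 + 5)*5)*Y(5, -3)) - 6*577) = 1/((1/(-22 - 5) + ((5 + 5)*5)*(-4)) - 6*577) = 1/((1/(-27) + (10*5)*(-4)) - 3462) = 1/((-1/27 + 50*(-4)) - 3462) = 1/((-1/27 - 200) - 3462) = 1/(-5401/27 - 3462) = 1/(-98875/27) = -27/98875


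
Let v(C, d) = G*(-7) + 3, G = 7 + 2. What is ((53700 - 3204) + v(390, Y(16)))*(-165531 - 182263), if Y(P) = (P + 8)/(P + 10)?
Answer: -17541338184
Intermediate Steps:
G = 9
Y(P) = (8 + P)/(10 + P)
v(C, d) = -60 (v(C, d) = 9*(-7) + 3 = -63 + 3 = -60)
((53700 - 3204) + v(390, Y(16)))*(-165531 - 182263) = ((53700 - 3204) - 60)*(-165531 - 182263) = (50496 - 60)*(-347794) = 50436*(-347794) = -17541338184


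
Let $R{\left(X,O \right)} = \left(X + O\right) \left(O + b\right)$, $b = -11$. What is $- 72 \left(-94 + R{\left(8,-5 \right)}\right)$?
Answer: $10224$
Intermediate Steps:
$R{\left(X,O \right)} = \left(-11 + O\right) \left(O + X\right)$ ($R{\left(X,O \right)} = \left(X + O\right) \left(O - 11\right) = \left(O + X\right) \left(-11 + O\right) = \left(-11 + O\right) \left(O + X\right)$)
$- 72 \left(-94 + R{\left(8,-5 \right)}\right) = - 72 \left(-94 - \left(73 - 25\right)\right) = - 72 \left(-94 + \left(25 + 55 - 88 - 40\right)\right) = - 72 \left(-94 - 48\right) = \left(-72\right) \left(-142\right) = 10224$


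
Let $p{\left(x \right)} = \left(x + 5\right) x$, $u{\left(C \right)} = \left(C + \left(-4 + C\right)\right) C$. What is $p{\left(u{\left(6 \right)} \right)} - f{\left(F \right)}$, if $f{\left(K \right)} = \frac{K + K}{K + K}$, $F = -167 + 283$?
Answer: $2543$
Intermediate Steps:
$u{\left(C \right)} = C \left(-4 + 2 C\right)$ ($u{\left(C \right)} = \left(-4 + 2 C\right) C = C \left(-4 + 2 C\right)$)
$F = 116$
$p{\left(x \right)} = x \left(5 + x\right)$ ($p{\left(x \right)} = \left(5 + x\right) x = x \left(5 + x\right)$)
$f{\left(K \right)} = 1$ ($f{\left(K \right)} = \frac{2 K}{2 K} = 2 K \frac{1}{2 K} = 1$)
$p{\left(u{\left(6 \right)} \right)} - f{\left(F \right)} = 2 \cdot 6 \left(-2 + 6\right) \left(5 + 2 \cdot 6 \left(-2 + 6\right)\right) - 1 = 2 \cdot 6 \cdot 4 \left(5 + 2 \cdot 6 \cdot 4\right) - 1 = 48 \left(5 + 48\right) - 1 = 48 \cdot 53 - 1 = 2544 - 1 = 2543$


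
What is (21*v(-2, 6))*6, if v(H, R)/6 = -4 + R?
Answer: 1512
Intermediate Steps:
v(H, R) = -24 + 6*R (v(H, R) = 6*(-4 + R) = -24 + 6*R)
(21*v(-2, 6))*6 = (21*(-24 + 6*6))*6 = (21*(-24 + 36))*6 = (21*12)*6 = 252*6 = 1512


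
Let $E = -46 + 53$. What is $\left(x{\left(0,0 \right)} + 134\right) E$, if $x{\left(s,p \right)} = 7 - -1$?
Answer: $994$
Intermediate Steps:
$x{\left(s,p \right)} = 8$ ($x{\left(s,p \right)} = 7 + 1 = 8$)
$E = 7$
$\left(x{\left(0,0 \right)} + 134\right) E = \left(8 + 134\right) 7 = 142 \cdot 7 = 994$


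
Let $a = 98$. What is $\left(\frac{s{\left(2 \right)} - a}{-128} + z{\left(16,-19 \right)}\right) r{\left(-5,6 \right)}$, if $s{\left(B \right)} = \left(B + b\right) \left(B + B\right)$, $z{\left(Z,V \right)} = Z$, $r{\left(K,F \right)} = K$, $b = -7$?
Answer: $- \frac{5415}{64} \approx -84.609$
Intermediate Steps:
$s{\left(B \right)} = 2 B \left(-7 + B\right)$ ($s{\left(B \right)} = \left(B - 7\right) \left(B + B\right) = \left(-7 + B\right) 2 B = 2 B \left(-7 + B\right)$)
$\left(\frac{s{\left(2 \right)} - a}{-128} + z{\left(16,-19 \right)}\right) r{\left(-5,6 \right)} = \left(\frac{2 \cdot 2 \left(-7 + 2\right) - 98}{-128} + 16\right) \left(-5\right) = \left(\left(2 \cdot 2 \left(-5\right) - 98\right) \left(- \frac{1}{128}\right) + 16\right) \left(-5\right) = \left(\left(-20 - 98\right) \left(- \frac{1}{128}\right) + 16\right) \left(-5\right) = \left(\left(-118\right) \left(- \frac{1}{128}\right) + 16\right) \left(-5\right) = \left(\frac{59}{64} + 16\right) \left(-5\right) = \frac{1083}{64} \left(-5\right) = - \frac{5415}{64}$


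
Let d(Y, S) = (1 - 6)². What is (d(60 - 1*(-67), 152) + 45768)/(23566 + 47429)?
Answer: 45793/70995 ≈ 0.64502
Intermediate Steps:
d(Y, S) = 25 (d(Y, S) = (-5)² = 25)
(d(60 - 1*(-67), 152) + 45768)/(23566 + 47429) = (25 + 45768)/(23566 + 47429) = 45793/70995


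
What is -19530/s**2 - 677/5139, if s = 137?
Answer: -113071283/96453891 ≈ -1.1723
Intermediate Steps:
-19530/s**2 - 677/5139 = -19530/(137**2) - 677/5139 = -19530/18769 - 677*1/5139 = -19530*1/18769 - 677/5139 = -19530/18769 - 677/5139 = -113071283/96453891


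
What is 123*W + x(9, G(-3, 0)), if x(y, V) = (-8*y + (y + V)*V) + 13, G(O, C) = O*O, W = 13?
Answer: 1702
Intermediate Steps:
G(O, C) = O²
x(y, V) = 13 - 8*y + V*(V + y) (x(y, V) = (-8*y + (V + y)*V) + 13 = (-8*y + V*(V + y)) + 13 = 13 - 8*y + V*(V + y))
123*W + x(9, G(-3, 0)) = 123*13 + (13 + ((-3)²)² - 8*9 + (-3)²*9) = 1599 + (13 + 9² - 72 + 9*9) = 1599 + (13 + 81 - 72 + 81) = 1599 + 103 = 1702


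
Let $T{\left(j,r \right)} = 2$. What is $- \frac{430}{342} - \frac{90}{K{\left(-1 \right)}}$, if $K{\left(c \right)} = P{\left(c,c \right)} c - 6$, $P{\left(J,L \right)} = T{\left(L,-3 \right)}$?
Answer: $\frac{6835}{684} \approx 9.9927$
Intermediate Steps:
$P{\left(J,L \right)} = 2$
$K{\left(c \right)} = -6 + 2 c$ ($K{\left(c \right)} = 2 c - 6 = -6 + 2 c$)
$- \frac{430}{342} - \frac{90}{K{\left(-1 \right)}} = - \frac{430}{342} - \frac{90}{-6 + 2 \left(-1\right)} = \left(-430\right) \frac{1}{342} - \frac{90}{-6 - 2} = - \frac{215}{171} - \frac{90}{-8} = - \frac{215}{171} - - \frac{45}{4} = - \frac{215}{171} + \frac{45}{4} = \frac{6835}{684}$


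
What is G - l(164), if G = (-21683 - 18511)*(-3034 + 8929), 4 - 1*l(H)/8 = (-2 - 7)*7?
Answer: -236944166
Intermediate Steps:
l(H) = 536 (l(H) = 32 - 8*(-2 - 7)*7 = 32 - (-72)*7 = 32 - 8*(-63) = 32 + 504 = 536)
G = -236943630 (G = -40194*5895 = -236943630)
G - l(164) = -236943630 - 1*536 = -236943630 - 536 = -236944166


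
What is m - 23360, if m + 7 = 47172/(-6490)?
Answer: -75849501/3245 ≈ -23374.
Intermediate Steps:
m = -46301/3245 (m = -7 + 47172/(-6490) = -7 + 47172*(-1/6490) = -7 - 23586/3245 = -46301/3245 ≈ -14.268)
m - 23360 = -46301/3245 - 23360 = -75849501/3245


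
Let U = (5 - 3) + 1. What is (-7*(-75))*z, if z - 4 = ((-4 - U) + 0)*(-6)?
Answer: 24150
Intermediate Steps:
U = 3 (U = 2 + 1 = 3)
z = 46 (z = 4 + ((-4 - 1*3) + 0)*(-6) = 4 + ((-4 - 3) + 0)*(-6) = 4 + (-7 + 0)*(-6) = 4 - 7*(-6) = 4 + 42 = 46)
(-7*(-75))*z = -7*(-75)*46 = 525*46 = 24150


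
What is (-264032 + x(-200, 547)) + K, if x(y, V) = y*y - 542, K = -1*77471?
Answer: -302045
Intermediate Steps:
K = -77471
x(y, V) = -542 + y**2 (x(y, V) = y**2 - 542 = -542 + y**2)
(-264032 + x(-200, 547)) + K = (-264032 + (-542 + (-200)**2)) - 77471 = (-264032 + (-542 + 40000)) - 77471 = (-264032 + 39458) - 77471 = -224574 - 77471 = -302045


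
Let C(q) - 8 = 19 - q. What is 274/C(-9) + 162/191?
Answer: 29083/3438 ≈ 8.4593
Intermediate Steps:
C(q) = 27 - q (C(q) = 8 + (19 - q) = 27 - q)
274/C(-9) + 162/191 = 274/(27 - 1*(-9)) + 162/191 = 274/(27 + 9) + 162*(1/191) = 274/36 + 162/191 = 274*(1/36) + 162/191 = 137/18 + 162/191 = 29083/3438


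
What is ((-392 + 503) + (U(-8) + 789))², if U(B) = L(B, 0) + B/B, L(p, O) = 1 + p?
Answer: 799236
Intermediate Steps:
U(B) = 2 + B (U(B) = (1 + B) + B/B = (1 + B) + 1 = 2 + B)
((-392 + 503) + (U(-8) + 789))² = ((-392 + 503) + ((2 - 8) + 789))² = (111 + (-6 + 789))² = (111 + 783)² = 894² = 799236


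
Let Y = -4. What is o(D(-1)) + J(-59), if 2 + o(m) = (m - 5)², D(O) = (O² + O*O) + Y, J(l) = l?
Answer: -12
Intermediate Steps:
D(O) = -4 + 2*O² (D(O) = (O² + O*O) - 4 = (O² + O²) - 4 = 2*O² - 4 = -4 + 2*O²)
o(m) = -2 + (-5 + m)² (o(m) = -2 + (m - 5)² = -2 + (-5 + m)²)
o(D(-1)) + J(-59) = (-2 + (-5 + (-4 + 2*(-1)²))²) - 59 = (-2 + (-5 + (-4 + 2*1))²) - 59 = (-2 + (-5 + (-4 + 2))²) - 59 = (-2 + (-5 - 2)²) - 59 = (-2 + (-7)²) - 59 = (-2 + 49) - 59 = 47 - 59 = -12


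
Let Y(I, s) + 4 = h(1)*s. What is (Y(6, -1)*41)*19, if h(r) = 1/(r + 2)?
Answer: -10127/3 ≈ -3375.7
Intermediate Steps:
h(r) = 1/(2 + r)
Y(I, s) = -4 + s/3 (Y(I, s) = -4 + s/(2 + 1) = -4 + s/3)
(Y(6, -1)*41)*19 = ((-4 + (⅓)*(-1))*41)*19 = ((-4 - ⅓)*41)*19 = -13/3*41*19 = -533/3*19 = -10127/3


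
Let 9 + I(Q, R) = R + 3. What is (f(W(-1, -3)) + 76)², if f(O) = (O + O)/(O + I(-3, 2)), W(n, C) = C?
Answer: 289444/49 ≈ 5907.0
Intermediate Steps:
I(Q, R) = -6 + R (I(Q, R) = -9 + (R + 3) = -9 + (3 + R) = -6 + R)
f(O) = 2*O/(-4 + O) (f(O) = (O + O)/(O + (-6 + 2)) = (2*O)/(O - 4) = (2*O)/(-4 + O) = 2*O/(-4 + O))
(f(W(-1, -3)) + 76)² = (2*(-3)/(-4 - 3) + 76)² = (2*(-3)/(-7) + 76)² = (2*(-3)*(-⅐) + 76)² = (6/7 + 76)² = (538/7)² = 289444/49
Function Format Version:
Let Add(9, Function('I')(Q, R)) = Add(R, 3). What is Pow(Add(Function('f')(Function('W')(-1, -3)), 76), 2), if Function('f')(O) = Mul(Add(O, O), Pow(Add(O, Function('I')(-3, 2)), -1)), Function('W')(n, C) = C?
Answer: Rational(289444, 49) ≈ 5907.0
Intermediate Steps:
Function('I')(Q, R) = Add(-6, R) (Function('I')(Q, R) = Add(-9, Add(R, 3)) = Add(-9, Add(3, R)) = Add(-6, R))
Function('f')(O) = Mul(2, O, Pow(Add(-4, O), -1)) (Function('f')(O) = Mul(Add(O, O), Pow(Add(O, Add(-6, 2)), -1)) = Mul(Mul(2, O), Pow(Add(O, -4), -1)) = Mul(Mul(2, O), Pow(Add(-4, O), -1)) = Mul(2, O, Pow(Add(-4, O), -1)))
Pow(Add(Function('f')(Function('W')(-1, -3)), 76), 2) = Pow(Add(Mul(2, -3, Pow(Add(-4, -3), -1)), 76), 2) = Pow(Add(Mul(2, -3, Pow(-7, -1)), 76), 2) = Pow(Add(Mul(2, -3, Rational(-1, 7)), 76), 2) = Pow(Add(Rational(6, 7), 76), 2) = Pow(Rational(538, 7), 2) = Rational(289444, 49)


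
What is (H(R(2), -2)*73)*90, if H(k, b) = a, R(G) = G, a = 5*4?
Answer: 131400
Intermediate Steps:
a = 20
H(k, b) = 20
(H(R(2), -2)*73)*90 = (20*73)*90 = 1460*90 = 131400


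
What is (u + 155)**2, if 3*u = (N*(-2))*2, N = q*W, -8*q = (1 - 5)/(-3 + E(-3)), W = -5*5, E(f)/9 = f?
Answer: 1932100/81 ≈ 23853.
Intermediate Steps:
E(f) = 9*f
W = -25
q = -1/60 (q = -(1 - 5)/(8*(-3 + 9*(-3))) = -(-1)/(2*(-3 - 27)) = -(-1)/(2*(-30)) = -(-1)*(-1)/(2*30) = -1/8*2/15 = -1/60 ≈ -0.016667)
N = 5/12 (N = -1/60*(-25) = 5/12 ≈ 0.41667)
u = -5/9 (u = (((5/12)*(-2))*2)/3 = (-5/6*2)/3 = (1/3)*(-5/3) = -5/9 ≈ -0.55556)
(u + 155)**2 = (-5/9 + 155)**2 = (1390/9)**2 = 1932100/81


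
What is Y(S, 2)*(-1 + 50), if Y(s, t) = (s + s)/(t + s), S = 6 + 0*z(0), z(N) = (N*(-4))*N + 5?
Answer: 147/2 ≈ 73.500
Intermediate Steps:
z(N) = 5 - 4*N² (z(N) = (-4*N)*N + 5 = -4*N² + 5 = 5 - 4*N²)
S = 6 (S = 6 + 0*(5 - 4*0²) = 6 + 0*(5 - 4*0) = 6 + 0*(5 + 0) = 6 + 0*5 = 6 + 0 = 6)
Y(s, t) = 2*s/(s + t) (Y(s, t) = (2*s)/(s + t) = 2*s/(s + t))
Y(S, 2)*(-1 + 50) = (2*6/(6 + 2))*(-1 + 50) = (2*6/8)*49 = (2*6*(⅛))*49 = (3/2)*49 = 147/2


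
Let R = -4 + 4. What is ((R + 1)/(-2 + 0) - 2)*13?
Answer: -65/2 ≈ -32.500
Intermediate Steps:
R = 0
((R + 1)/(-2 + 0) - 2)*13 = ((0 + 1)/(-2 + 0) - 2)*13 = (1/(-2) - 2)*13 = (1*(-½) - 2)*13 = (-½ - 2)*13 = -5/2*13 = -65/2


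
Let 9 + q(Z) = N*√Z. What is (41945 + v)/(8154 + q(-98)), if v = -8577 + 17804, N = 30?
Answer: 9262132/1476205 - 716408*I*√2/4428615 ≈ 6.2743 - 0.22877*I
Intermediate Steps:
v = 9227
q(Z) = -9 + 30*√Z
(41945 + v)/(8154 + q(-98)) = (41945 + 9227)/(8154 + (-9 + 30*√(-98))) = 51172/(8154 + (-9 + 30*(7*I*√2))) = 51172/(8154 + (-9 + 210*I*√2)) = 51172/(8145 + 210*I*√2)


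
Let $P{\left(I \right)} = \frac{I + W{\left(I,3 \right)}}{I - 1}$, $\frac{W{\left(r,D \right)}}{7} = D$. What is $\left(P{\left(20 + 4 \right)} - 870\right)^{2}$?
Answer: $\frac{398601225}{529} \approx 7.535 \cdot 10^{5}$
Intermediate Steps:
$W{\left(r,D \right)} = 7 D$
$P{\left(I \right)} = \frac{21 + I}{-1 + I}$ ($P{\left(I \right)} = \frac{I + 7 \cdot 3}{I - 1} = \frac{I + 21}{-1 + I} = \frac{21 + I}{-1 + I}$)
$\left(P{\left(20 + 4 \right)} - 870\right)^{2} = \left(\frac{21 + \left(20 + 4\right)}{-1 + \left(20 + 4\right)} - 870\right)^{2} = \left(\frac{21 + 24}{-1 + 24} - 870\right)^{2} = \left(\frac{1}{23} \cdot 45 - 870\right)^{2} = \left(\frac{45}{23} - 870\right)^{2} = \left(- \frac{19965}{23}\right)^{2} = \frac{398601225}{529}$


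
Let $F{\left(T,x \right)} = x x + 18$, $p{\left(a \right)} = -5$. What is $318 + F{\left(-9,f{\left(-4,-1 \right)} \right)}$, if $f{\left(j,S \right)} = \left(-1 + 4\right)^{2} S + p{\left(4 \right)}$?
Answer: $532$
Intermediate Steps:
$f{\left(j,S \right)} = -5 + 9 S$ ($f{\left(j,S \right)} = \left(-1 + 4\right)^{2} S - 5 = 3^{2} S - 5 = 9 S - 5 = -5 + 9 S$)
$F{\left(T,x \right)} = 18 + x^{2}$ ($F{\left(T,x \right)} = x^{2} + 18 = 18 + x^{2}$)
$318 + F{\left(-9,f{\left(-4,-1 \right)} \right)} = 318 + \left(18 + \left(-5 + 9 \left(-1\right)\right)^{2}\right) = 318 + \left(18 + \left(-5 - 9\right)^{2}\right) = 318 + \left(18 + \left(-14\right)^{2}\right) = 318 + \left(18 + 196\right) = 318 + 214 = 532$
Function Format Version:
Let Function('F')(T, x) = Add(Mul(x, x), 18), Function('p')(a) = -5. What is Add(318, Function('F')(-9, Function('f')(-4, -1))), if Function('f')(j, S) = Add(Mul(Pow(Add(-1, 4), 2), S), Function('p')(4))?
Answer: 532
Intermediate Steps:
Function('f')(j, S) = Add(-5, Mul(9, S)) (Function('f')(j, S) = Add(Mul(Pow(Add(-1, 4), 2), S), -5) = Add(Mul(Pow(3, 2), S), -5) = Add(Mul(9, S), -5) = Add(-5, Mul(9, S)))
Function('F')(T, x) = Add(18, Pow(x, 2)) (Function('F')(T, x) = Add(Pow(x, 2), 18) = Add(18, Pow(x, 2)))
Add(318, Function('F')(-9, Function('f')(-4, -1))) = Add(318, Add(18, Pow(Add(-5, Mul(9, -1)), 2))) = Add(318, Add(18, Pow(Add(-5, -9), 2))) = Add(318, Add(18, Pow(-14, 2))) = Add(318, Add(18, 196)) = Add(318, 214) = 532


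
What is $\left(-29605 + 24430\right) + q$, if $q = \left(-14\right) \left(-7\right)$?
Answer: $-5077$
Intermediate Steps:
$q = 98$
$\left(-29605 + 24430\right) + q = \left(-29605 + 24430\right) + 98 = -5175 + 98 = -5077$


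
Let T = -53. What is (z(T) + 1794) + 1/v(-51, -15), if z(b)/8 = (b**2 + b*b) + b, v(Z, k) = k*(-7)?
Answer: 4862971/105 ≈ 46314.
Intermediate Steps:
v(Z, k) = -7*k
z(b) = 8*b + 16*b**2 (z(b) = 8*((b**2 + b*b) + b) = 8*((b**2 + b**2) + b) = 8*(2*b**2 + b) = 8*(b + 2*b**2) = 8*b + 16*b**2)
(z(T) + 1794) + 1/v(-51, -15) = (8*(-53)*(1 + 2*(-53)) + 1794) + 1/(-7*(-15)) = (8*(-53)*(1 - 106) + 1794) + 1/105 = (8*(-53)*(-105) + 1794) + 1/105 = (44520 + 1794) + 1/105 = 46314 + 1/105 = 4862971/105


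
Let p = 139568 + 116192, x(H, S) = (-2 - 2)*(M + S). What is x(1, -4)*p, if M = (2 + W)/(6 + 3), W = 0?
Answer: 34783360/9 ≈ 3.8648e+6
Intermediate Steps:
M = 2/9 (M = (2 + 0)/(6 + 3) = 2/9 ≈ 0.22222)
x(H, S) = -8/9 - 4*S (x(H, S) = (-2 - 2)*(2/9 + S) = -4*(2/9 + S) = -8/9 - 4*S)
p = 255760
x(1, -4)*p = (-8/9 - 4*(-4))*255760 = (-8/9 + 16)*255760 = (136/9)*255760 = 34783360/9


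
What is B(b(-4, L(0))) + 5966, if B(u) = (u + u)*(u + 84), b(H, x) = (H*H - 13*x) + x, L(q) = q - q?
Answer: 9166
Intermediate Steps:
L(q) = 0
b(H, x) = H² - 12*x (b(H, x) = (H² - 13*x) + x = H² - 12*x)
B(u) = 2*u*(84 + u) (B(u) = (2*u)*(84 + u) = 2*u*(84 + u))
B(b(-4, L(0))) + 5966 = 2*((-4)² - 12*0)*(84 + ((-4)² - 12*0)) + 5966 = 2*(16 + 0)*(84 + (16 + 0)) + 5966 = 2*16*(84 + 16) + 5966 = 2*16*100 + 5966 = 3200 + 5966 = 9166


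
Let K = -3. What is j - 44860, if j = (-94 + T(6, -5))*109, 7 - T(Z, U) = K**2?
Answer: -55324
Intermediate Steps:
T(Z, U) = -2 (T(Z, U) = 7 - 1*(-3)**2 = 7 - 1*9 = 7 - 9 = -2)
j = -10464 (j = (-94 - 2)*109 = -96*109 = -10464)
j - 44860 = -10464 - 44860 = -55324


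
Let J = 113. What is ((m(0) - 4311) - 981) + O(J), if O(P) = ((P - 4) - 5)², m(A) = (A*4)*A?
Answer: 5524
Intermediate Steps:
m(A) = 4*A² (m(A) = (4*A)*A = 4*A²)
O(P) = (-9 + P)² (O(P) = ((-4 + P) - 5)² = (-9 + P)²)
((m(0) - 4311) - 981) + O(J) = ((4*0² - 4311) - 981) + (-9 + 113)² = ((4*0 - 4311) - 981) + 104² = ((0 - 4311) - 981) + 10816 = (-4311 - 981) + 10816 = -5292 + 10816 = 5524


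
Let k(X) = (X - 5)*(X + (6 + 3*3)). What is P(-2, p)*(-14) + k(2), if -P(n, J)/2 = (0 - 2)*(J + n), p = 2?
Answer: -51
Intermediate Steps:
P(n, J) = 4*J + 4*n (P(n, J) = -2*(0 - 2)*(J + n) = -(-4)*(J + n) = -2*(-2*J - 2*n) = 4*J + 4*n)
k(X) = (-5 + X)*(15 + X) (k(X) = (-5 + X)*(X + (6 + 9)) = (-5 + X)*(X + 15) = (-5 + X)*(15 + X))
P(-2, p)*(-14) + k(2) = (4*2 + 4*(-2))*(-14) + (-75 + 2² + 10*2) = (8 - 8)*(-14) + (-75 + 4 + 20) = 0*(-14) - 51 = 0 - 51 = -51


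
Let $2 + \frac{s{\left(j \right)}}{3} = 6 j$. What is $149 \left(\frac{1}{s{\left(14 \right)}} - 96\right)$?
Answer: $- \frac{3518635}{246} \approx -14303.0$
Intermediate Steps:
$s{\left(j \right)} = -6 + 18 j$ ($s{\left(j \right)} = -6 + 3 \cdot 6 j = -6 + 18 j$)
$149 \left(\frac{1}{s{\left(14 \right)}} - 96\right) = 149 \left(\frac{1}{-6 + 18 \cdot 14} - 96\right) = 149 \left(\frac{1}{-6 + 252} - 96\right) = 149 \left(\frac{1}{246} - 96\right) = 149 \left(- \frac{23615}{246}\right) = - \frac{3518635}{246}$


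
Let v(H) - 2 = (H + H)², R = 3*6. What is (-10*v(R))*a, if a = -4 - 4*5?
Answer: 311520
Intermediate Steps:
R = 18
v(H) = 2 + 4*H² (v(H) = 2 + (H + H)² = 2 + (2*H)² = 2 + 4*H²)
a = -24 (a = -4 - 20 = -24)
(-10*v(R))*a = -10*(2 + 4*18²)*(-24) = -10*(2 + 4*324)*(-24) = -10*(2 + 1296)*(-24) = -10*1298*(-24) = -12980*(-24) = 311520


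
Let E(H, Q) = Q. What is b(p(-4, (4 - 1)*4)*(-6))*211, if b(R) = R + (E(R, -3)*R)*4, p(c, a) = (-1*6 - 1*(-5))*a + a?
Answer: 0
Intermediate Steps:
p(c, a) = 0 (p(c, a) = (-6 + 5)*a + a = -a + a = 0)
b(R) = -11*R (b(R) = R - 3*R*4 = R - 12*R = -11*R)
b(p(-4, (4 - 1)*4)*(-6))*211 = -0*(-6)*211 = -11*0*211 = 0*211 = 0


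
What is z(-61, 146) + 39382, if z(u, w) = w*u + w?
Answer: 30622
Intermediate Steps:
z(u, w) = w + u*w (z(u, w) = u*w + w = w + u*w)
z(-61, 146) + 39382 = 146*(1 - 61) + 39382 = 146*(-60) + 39382 = -8760 + 39382 = 30622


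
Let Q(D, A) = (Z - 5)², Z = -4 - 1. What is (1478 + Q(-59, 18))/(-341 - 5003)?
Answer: -789/2672 ≈ -0.29528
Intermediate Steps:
Z = -5
Q(D, A) = 100 (Q(D, A) = (-5 - 5)² = (-10)² = 100)
(1478 + Q(-59, 18))/(-341 - 5003) = (1478 + 100)/(-341 - 5003) = 1578/(-5344) = 1578*(-1/5344) = -789/2672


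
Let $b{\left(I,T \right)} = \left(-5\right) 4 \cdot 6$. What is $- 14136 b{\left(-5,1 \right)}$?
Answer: $1696320$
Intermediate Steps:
$b{\left(I,T \right)} = -120$ ($b{\left(I,T \right)} = \left(-20\right) 6 = -120$)
$- 14136 b{\left(-5,1 \right)} = \left(-14136\right) \left(-120\right) = 1696320$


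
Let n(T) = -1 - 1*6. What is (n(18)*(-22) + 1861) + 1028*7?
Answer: 9211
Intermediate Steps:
n(T) = -7 (n(T) = -1 - 6 = -7)
(n(18)*(-22) + 1861) + 1028*7 = (-7*(-22) + 1861) + 1028*7 = (154 + 1861) + 7196 = 2015 + 7196 = 9211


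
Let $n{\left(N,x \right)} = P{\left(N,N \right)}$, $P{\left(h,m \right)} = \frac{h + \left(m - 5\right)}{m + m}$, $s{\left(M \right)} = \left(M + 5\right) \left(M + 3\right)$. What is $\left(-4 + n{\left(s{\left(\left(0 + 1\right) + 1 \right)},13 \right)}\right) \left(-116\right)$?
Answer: $\frac{2494}{7} \approx 356.29$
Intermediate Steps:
$s{\left(M \right)} = \left(3 + M\right) \left(5 + M\right)$ ($s{\left(M \right)} = \left(5 + M\right) \left(3 + M\right) = \left(3 + M\right) \left(5 + M\right)$)
$P{\left(h,m \right)} = \frac{-5 + h + m}{2 m}$ ($P{\left(h,m \right)} = \frac{h + \left(-5 + m\right)}{2 m} = \left(-5 + h + m\right) \frac{1}{2 m} = \frac{-5 + h + m}{2 m}$)
$n{\left(N,x \right)} = \frac{-5 + 2 N}{2 N}$ ($n{\left(N,x \right)} = \frac{-5 + N + N}{2 N} = \frac{-5 + 2 N}{2 N}$)
$\left(-4 + n{\left(s{\left(\left(0 + 1\right) + 1 \right)},13 \right)}\right) \left(-116\right) = \left(-4 + \frac{- \frac{5}{2} + \left(15 + \left(\left(0 + 1\right) + 1\right)^{2} + 8 \left(\left(0 + 1\right) + 1\right)\right)}{15 + \left(\left(0 + 1\right) + 1\right)^{2} + 8 \left(\left(0 + 1\right) + 1\right)}\right) \left(-116\right) = \left(-4 + \frac{- \frac{5}{2} + \left(15 + \left(1 + 1\right)^{2} + 8 \left(1 + 1\right)\right)}{15 + \left(1 + 1\right)^{2} + 8 \left(1 + 1\right)}\right) \left(-116\right) = \left(-4 + \frac{- \frac{5}{2} + \left(15 + 2^{2} + 8 \cdot 2\right)}{15 + 2^{2} + 8 \cdot 2}\right) \left(-116\right) = \left(-4 + \frac{- \frac{5}{2} + \left(15 + 4 + 16\right)}{15 + 4 + 16}\right) \left(-116\right) = \left(-4 + \frac{- \frac{5}{2} + 35}{35}\right) \left(-116\right) = \left(-4 + \frac{1}{35} \cdot \frac{65}{2}\right) \left(-116\right) = \left(-4 + \frac{13}{14}\right) \left(-116\right) = \left(- \frac{43}{14}\right) \left(-116\right) = \frac{2494}{7}$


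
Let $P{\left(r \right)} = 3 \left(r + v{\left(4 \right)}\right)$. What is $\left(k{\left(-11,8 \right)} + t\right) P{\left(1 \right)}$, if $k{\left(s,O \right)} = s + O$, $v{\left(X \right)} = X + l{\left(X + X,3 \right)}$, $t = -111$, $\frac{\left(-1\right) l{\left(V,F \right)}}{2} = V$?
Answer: $3762$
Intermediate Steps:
$l{\left(V,F \right)} = - 2 V$
$v{\left(X \right)} = - 3 X$ ($v{\left(X \right)} = X - 2 \left(X + X\right) = X - 2 \cdot 2 X = X - 4 X = - 3 X$)
$k{\left(s,O \right)} = O + s$
$P{\left(r \right)} = -36 + 3 r$ ($P{\left(r \right)} = 3 \left(r - 12\right) = 3 \left(-12 + r\right) = -36 + 3 r$)
$\left(k{\left(-11,8 \right)} + t\right) P{\left(1 \right)} = \left(\left(8 - 11\right) - 111\right) \left(-36 + 3 \cdot 1\right) = \left(-3 - 111\right) \left(-36 + 3\right) = \left(-114\right) \left(-33\right) = 3762$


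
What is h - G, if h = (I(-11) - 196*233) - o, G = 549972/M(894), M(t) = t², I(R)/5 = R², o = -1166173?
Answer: 24889747833/22201 ≈ 1.1211e+6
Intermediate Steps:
I(R) = 5*R²
G = 15277/22201 (G = 549972/(894²) = 549972/799236 = 549972*(1/799236) = 15277/22201 ≈ 0.68812)
h = 1121110 (h = (5*(-11)² - 196*233) - 1*(-1166173) = (5*121 - 45668) + 1166173 = (605 - 45668) + 1166173 = -45063 + 1166173 = 1121110)
h - G = 1121110 - 1*15277/22201 = 1121110 - 15277/22201 = 24889747833/22201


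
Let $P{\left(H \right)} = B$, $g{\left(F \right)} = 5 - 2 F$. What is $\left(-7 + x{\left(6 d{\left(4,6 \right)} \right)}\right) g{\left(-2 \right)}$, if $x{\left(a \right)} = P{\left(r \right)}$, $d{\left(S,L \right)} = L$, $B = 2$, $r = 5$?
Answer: $-45$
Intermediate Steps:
$P{\left(H \right)} = 2$
$x{\left(a \right)} = 2$
$\left(-7 + x{\left(6 d{\left(4,6 \right)} \right)}\right) g{\left(-2 \right)} = \left(-7 + 2\right) \left(5 - -4\right) = - 5 \left(5 + 4\right) = \left(-5\right) 9 = -45$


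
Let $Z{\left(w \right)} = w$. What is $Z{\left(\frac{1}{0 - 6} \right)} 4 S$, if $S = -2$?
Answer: $\frac{4}{3} \approx 1.3333$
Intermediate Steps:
$Z{\left(\frac{1}{0 - 6} \right)} 4 S = \frac{1}{0 - 6} \cdot 4 \left(-2\right) = \frac{1}{-6} \cdot 4 \left(-2\right) = \left(- \frac{1}{6}\right) 4 \left(-2\right) = \left(- \frac{2}{3}\right) \left(-2\right) = \frac{4}{3}$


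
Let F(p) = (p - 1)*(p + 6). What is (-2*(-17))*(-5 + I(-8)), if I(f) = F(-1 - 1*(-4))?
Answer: 442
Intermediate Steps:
F(p) = (-1 + p)*(6 + p)
I(f) = 18 (I(f) = -6 + (-1 - 1*(-4))² + 5*(-1 - 1*(-4)) = -6 + (-1 + 4)² + 5*(-1 + 4) = -6 + 3² + 5*3 = -6 + 9 + 15 = 18)
(-2*(-17))*(-5 + I(-8)) = (-2*(-17))*(-5 + 18) = 34*13 = 442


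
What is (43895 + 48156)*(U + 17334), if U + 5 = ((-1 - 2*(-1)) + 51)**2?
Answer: 1844057683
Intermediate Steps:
U = 2699 (U = -5 + ((-1 - 2*(-1)) + 51)**2 = -5 + ((-1 + 2) + 51)**2 = -5 + (1 + 51)**2 = -5 + 52**2 = -5 + 2704 = 2699)
(43895 + 48156)*(U + 17334) = (43895 + 48156)*(2699 + 17334) = 92051*20033 = 1844057683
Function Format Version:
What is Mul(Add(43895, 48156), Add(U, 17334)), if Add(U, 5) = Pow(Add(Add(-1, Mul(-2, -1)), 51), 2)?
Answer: 1844057683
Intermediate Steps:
U = 2699 (U = Add(-5, Pow(Add(Add(-1, Mul(-2, -1)), 51), 2)) = Add(-5, Pow(Add(Add(-1, 2), 51), 2)) = Add(-5, Pow(Add(1, 51), 2)) = Add(-5, Pow(52, 2)) = Add(-5, 2704) = 2699)
Mul(Add(43895, 48156), Add(U, 17334)) = Mul(Add(43895, 48156), Add(2699, 17334)) = Mul(92051, 20033) = 1844057683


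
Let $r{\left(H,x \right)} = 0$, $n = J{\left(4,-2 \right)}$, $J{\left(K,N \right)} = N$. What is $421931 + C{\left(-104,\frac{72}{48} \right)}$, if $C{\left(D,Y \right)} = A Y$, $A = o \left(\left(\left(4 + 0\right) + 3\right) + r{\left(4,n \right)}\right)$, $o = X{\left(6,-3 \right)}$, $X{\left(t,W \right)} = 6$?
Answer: $421994$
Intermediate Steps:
$n = -2$
$o = 6$
$A = 42$ ($A = 6 \left(\left(\left(4 + 0\right) + 3\right) + 0\right) = 6 \left(\left(4 + 3\right) + 0\right) = 6 \left(7 + 0\right) = 6 \cdot 7 = 42$)
$C{\left(D,Y \right)} = 42 Y$
$421931 + C{\left(-104,\frac{72}{48} \right)} = 421931 + 42 \cdot \frac{72}{48} = 421931 + 42 \cdot 72 \cdot \frac{1}{48} = 421931 + 42 \cdot \frac{3}{2} = 421931 + 63 = 421994$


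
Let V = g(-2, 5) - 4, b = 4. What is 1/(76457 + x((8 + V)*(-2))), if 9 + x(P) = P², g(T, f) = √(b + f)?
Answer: 1/76644 ≈ 1.3047e-5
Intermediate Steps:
g(T, f) = √(4 + f)
V = -1 (V = √(4 + 5) - 4 = √9 - 4 = 3 - 4 = -1)
x(P) = -9 + P²
1/(76457 + x((8 + V)*(-2))) = 1/(76457 + (-9 + ((8 - 1)*(-2))²)) = 1/(76457 + (-9 + (7*(-2))²)) = 1/(76457 + (-9 + (-14)²)) = 1/(76457 + (-9 + 196)) = 1/(76457 + 187) = 1/76644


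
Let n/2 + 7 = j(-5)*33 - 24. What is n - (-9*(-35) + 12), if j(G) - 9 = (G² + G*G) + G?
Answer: 3175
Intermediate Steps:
j(G) = 9 + G + 2*G² (j(G) = 9 + ((G² + G*G) + G) = 9 + ((G² + G²) + G) = 9 + (2*G² + G) = 9 + (G + 2*G²) = 9 + G + 2*G²)
n = 3502 (n = -14 + 2*((9 - 5 + 2*(-5)²)*33 - 24) = -14 + 2*((9 - 5 + 2*25)*33 - 24) = -14 + 2*((9 - 5 + 50)*33 - 24) = -14 + 2*(54*33 - 24) = -14 + 2*(1782 - 24) = -14 + 2*1758 = -14 + 3516 = 3502)
n - (-9*(-35) + 12) = 3502 - (-9*(-35) + 12) = 3502 - (315 + 12) = 3502 - 1*327 = 3502 - 327 = 3175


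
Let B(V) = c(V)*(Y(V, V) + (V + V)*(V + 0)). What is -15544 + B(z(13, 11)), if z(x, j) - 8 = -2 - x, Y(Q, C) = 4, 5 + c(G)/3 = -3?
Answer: -17992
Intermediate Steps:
c(G) = -24 (c(G) = -15 + 3*(-3) = -15 - 9 = -24)
z(x, j) = 6 - x (z(x, j) = 8 + (-2 - x) = 6 - x)
B(V) = -96 - 48*V**2 (B(V) = -24*(4 + (V + V)*(V + 0)) = -24*(4 + (2*V)*V) = -24*(4 + 2*V**2) = -96 - 48*V**2)
-15544 + B(z(13, 11)) = -15544 + (-96 - 48*(6 - 1*13)**2) = -15544 + (-96 - 48*(6 - 13)**2) = -15544 + (-96 - 48*(-7)**2) = -15544 + (-96 - 48*49) = -15544 + (-96 - 2352) = -15544 - 2448 = -17992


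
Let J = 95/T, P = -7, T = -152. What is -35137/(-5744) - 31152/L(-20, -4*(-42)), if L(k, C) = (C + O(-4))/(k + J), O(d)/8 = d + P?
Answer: 46167355/5744 ≈ 8037.5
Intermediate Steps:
O(d) = -56 + 8*d (O(d) = 8*(d - 7) = 8*(-7 + d) = -56 + 8*d)
J = -5/8 (J = 95/(-152) = 95*(-1/152) = -5/8 ≈ -0.62500)
L(k, C) = (-88 + C)/(-5/8 + k) (L(k, C) = (C + (-56 + 8*(-4)))/(k - 5/8) = (C + (-56 - 32))/(-5/8 + k) = (C - 88)/(-5/8 + k) = (-88 + C)/(-5/8 + k))
-35137/(-5744) - 31152/L(-20, -4*(-42)) = -35137/(-5744) - 31152*(-5 + 8*(-20))/(8*(-88 - 4*(-42))) = -35137*(-1/5744) - 31152*(-5 - 160)/(8*(-88 + 168)) = 35137/5744 - 31152/(8*80/(-165)) = 35137/5744 - 31152/(8*(-1/165)*80) = 35137/5744 - 31152/(-128/33) = 35137/5744 - 31152*(-33/128) = 35137/5744 + 64251/8 = 46167355/5744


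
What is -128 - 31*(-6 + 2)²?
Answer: -624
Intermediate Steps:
-128 - 31*(-6 + 2)² = -128 - 31*(-4)² = -128 - 31*16 = -128 - 496 = -624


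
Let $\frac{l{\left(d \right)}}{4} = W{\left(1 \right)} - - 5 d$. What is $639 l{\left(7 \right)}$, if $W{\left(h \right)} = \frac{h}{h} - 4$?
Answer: $81792$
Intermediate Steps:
$W{\left(h \right)} = -3$ ($W{\left(h \right)} = 1 - 4 = -3$)
$l{\left(d \right)} = -12 + 20 d$ ($l{\left(d \right)} = 4 \left(-3 - - 5 d\right) = 4 \left(-3 + 5 d\right) = -12 + 20 d$)
$639 l{\left(7 \right)} = 639 \left(-12 + 20 \cdot 7\right) = 639 \left(-12 + 140\right) = 639 \cdot 128 = 81792$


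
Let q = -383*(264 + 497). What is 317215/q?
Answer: -317215/291463 ≈ -1.0884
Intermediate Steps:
q = -291463 (q = -383*761 = -291463)
317215/q = 317215/(-291463) = 317215*(-1/291463) = -317215/291463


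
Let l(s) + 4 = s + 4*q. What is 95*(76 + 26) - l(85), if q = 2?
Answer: 9601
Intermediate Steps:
l(s) = 4 + s (l(s) = -4 + (s + 4*2) = -4 + (s + 8) = -4 + (8 + s) = 4 + s)
95*(76 + 26) - l(85) = 95*(76 + 26) - (4 + 85) = 95*102 - 1*89 = 9690 - 89 = 9601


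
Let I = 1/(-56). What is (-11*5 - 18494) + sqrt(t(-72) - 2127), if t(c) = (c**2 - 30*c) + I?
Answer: -18549 + sqrt(4090114)/28 ≈ -18477.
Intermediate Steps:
I = -1/56 ≈ -0.017857
t(c) = -1/56 + c**2 - 30*c (t(c) = (c**2 - 30*c) - 1/56 = -1/56 + c**2 - 30*c)
(-11*5 - 18494) + sqrt(t(-72) - 2127) = (-11*5 - 18494) + sqrt((-1/56 + (-72)**2 - 30*(-72)) - 2127) = (-55 - 18494) + sqrt((-1/56 + 5184 + 2160) - 2127) = -18549 + sqrt(411263/56 - 2127) = -18549 + sqrt(292151/56) = -18549 + sqrt(4090114)/28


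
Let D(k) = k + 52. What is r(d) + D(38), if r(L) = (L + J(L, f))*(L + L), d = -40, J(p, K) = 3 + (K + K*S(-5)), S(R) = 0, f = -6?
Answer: 3530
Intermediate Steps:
J(p, K) = 3 + K (J(p, K) = 3 + (K + K*0) = 3 + (K + 0) = 3 + K)
D(k) = 52 + k
r(L) = 2*L*(-3 + L) (r(L) = (L + (3 - 6))*(L + L) = (L - 3)*(2*L) = (-3 + L)*(2*L) = 2*L*(-3 + L))
r(d) + D(38) = 2*(-40)*(-3 - 40) + (52 + 38) = 2*(-40)*(-43) + 90 = 3440 + 90 = 3530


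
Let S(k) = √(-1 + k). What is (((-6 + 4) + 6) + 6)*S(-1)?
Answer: 10*I*√2 ≈ 14.142*I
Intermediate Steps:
(((-6 + 4) + 6) + 6)*S(-1) = (((-6 + 4) + 6) + 6)*√(-1 - 1) = ((-2 + 6) + 6)*√(-2) = (4 + 6)*(I*√2) = 10*(I*√2) = 10*I*√2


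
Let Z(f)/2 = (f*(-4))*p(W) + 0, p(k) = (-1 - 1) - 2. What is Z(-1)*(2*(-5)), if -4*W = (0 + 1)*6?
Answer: 320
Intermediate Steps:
W = -3/2 (W = -(0 + 1)*6/4 = -6/4 = -1/4*6 = -3/2 ≈ -1.5000)
p(k) = -4 (p(k) = -2 - 2 = -4)
Z(f) = 32*f (Z(f) = 2*((f*(-4))*(-4) + 0) = 2*(-4*f*(-4) + 0) = 2*(16*f + 0) = 2*(16*f) = 32*f)
Z(-1)*(2*(-5)) = (32*(-1))*(2*(-5)) = -32*(-10) = 320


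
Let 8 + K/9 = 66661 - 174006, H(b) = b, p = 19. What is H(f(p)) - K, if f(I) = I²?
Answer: 966538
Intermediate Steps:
K = -966177 (K = -72 + 9*(66661 - 174006) = -72 + 9*(-107345) = -72 - 966105 = -966177)
H(f(p)) - K = 19² - 1*(-966177) = 361 + 966177 = 966538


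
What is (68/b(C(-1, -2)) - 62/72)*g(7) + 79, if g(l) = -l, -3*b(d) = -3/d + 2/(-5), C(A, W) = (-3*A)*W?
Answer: 517141/36 ≈ 14365.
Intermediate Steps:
C(A, W) = -3*A*W
b(d) = 2/15 + 1/d (b(d) = -(-3/d + 2/(-5))/3 = -(-3/d + 2*(-1/5))/3 = -(-3/d - 2/5)/3 = -(-2/5 - 3/d)/3 = 2/15 + 1/d)
(68/b(C(-1, -2)) - 62/72)*g(7) + 79 = (68/(2/15 + 1/(-3*(-1)*(-2))) - 62/72)*(-1*7) + 79 = (68/(2/15 + 1/(-6)) - 62*1/72)*(-7) + 79 = (68/(2/15 - 1/6) - 31/36)*(-7) + 79 = (68/(-1/30) - 31/36)*(-7) + 79 = (68*(-30) - 31/36)*(-7) + 79 = (-2040 - 31/36)*(-7) + 79 = -73471/36*(-7) + 79 = 514297/36 + 79 = 517141/36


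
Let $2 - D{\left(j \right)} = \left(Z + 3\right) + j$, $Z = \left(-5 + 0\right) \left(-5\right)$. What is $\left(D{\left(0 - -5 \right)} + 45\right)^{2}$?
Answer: $196$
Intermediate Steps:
$Z = 25$ ($Z = \left(-5\right) \left(-5\right) = 25$)
$D{\left(j \right)} = -26 - j$ ($D{\left(j \right)} = 2 - \left(\left(25 + 3\right) + j\right) = 2 - \left(28 + j\right) = -26 - j$)
$\left(D{\left(0 - -5 \right)} + 45\right)^{2} = \left(\left(-26 - \left(0 - -5\right)\right) + 45\right)^{2} = \left(\left(-26 - \left(0 + 5\right)\right) + 45\right)^{2} = \left(\left(-26 - 5\right) + 45\right)^{2} = \left(-31 + 45\right)^{2} = 14^{2} = 196$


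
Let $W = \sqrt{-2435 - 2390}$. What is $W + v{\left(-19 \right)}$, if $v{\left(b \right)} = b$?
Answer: $-19 + 5 i \sqrt{193} \approx -19.0 + 69.462 i$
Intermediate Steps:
$W = 5 i \sqrt{193}$ ($W = \sqrt{-4825} = 5 i \sqrt{193} \approx 69.462 i$)
$W + v{\left(-19 \right)} = 5 i \sqrt{193} - 19 = -19 + 5 i \sqrt{193}$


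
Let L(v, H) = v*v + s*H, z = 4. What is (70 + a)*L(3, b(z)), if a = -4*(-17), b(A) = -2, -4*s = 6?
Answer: 1656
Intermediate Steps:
s = -3/2 (s = -¼*6 = -3/2 ≈ -1.5000)
L(v, H) = v² - 3*H/2 (L(v, H) = v*v - 3*H/2 = v² - 3*H/2)
a = 68
(70 + a)*L(3, b(z)) = (70 + 68)*(3² - 3/2*(-2)) = 138*(9 + 3) = 138*12 = 1656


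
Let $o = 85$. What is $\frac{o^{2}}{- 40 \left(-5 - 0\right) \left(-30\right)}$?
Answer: $- \frac{289}{240} \approx -1.2042$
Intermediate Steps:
$\frac{o^{2}}{- 40 \left(-5 - 0\right) \left(-30\right)} = \frac{85^{2}}{- 40 \left(-5 - 0\right) \left(-30\right)} = \frac{7225}{- 40 \left(-5 + 0\right) \left(-30\right)} = \frac{7225}{\left(-40\right) \left(-5\right) \left(-30\right)} = \frac{7225}{200 \left(-30\right)} = \frac{7225}{-6000} = 7225 \left(- \frac{1}{6000}\right) = - \frac{289}{240}$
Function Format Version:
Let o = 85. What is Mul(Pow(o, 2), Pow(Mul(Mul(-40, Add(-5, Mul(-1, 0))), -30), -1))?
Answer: Rational(-289, 240) ≈ -1.2042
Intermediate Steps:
Mul(Pow(o, 2), Pow(Mul(Mul(-40, Add(-5, Mul(-1, 0))), -30), -1)) = Mul(Pow(85, 2), Pow(Mul(Mul(-40, Add(-5, Mul(-1, 0))), -30), -1)) = Mul(7225, Pow(Mul(Mul(-40, Add(-5, 0)), -30), -1)) = Mul(7225, Pow(Mul(Mul(-40, -5), -30), -1)) = Mul(7225, Pow(Mul(200, -30), -1)) = Mul(7225, Pow(-6000, -1)) = Mul(7225, Rational(-1, 6000)) = Rational(-289, 240)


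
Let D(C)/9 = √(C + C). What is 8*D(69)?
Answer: 72*√138 ≈ 845.81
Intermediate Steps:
D(C) = 9*√2*√C (D(C) = 9*√(C + C) = 9*√(2*C) = 9*(√2*√C) = 9*√2*√C)
8*D(69) = 8*(9*√2*√69) = 8*(9*√138) = 72*√138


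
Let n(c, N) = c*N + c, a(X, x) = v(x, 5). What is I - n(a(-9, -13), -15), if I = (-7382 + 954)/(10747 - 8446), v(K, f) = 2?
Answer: 58000/2301 ≈ 25.206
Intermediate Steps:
a(X, x) = 2
n(c, N) = c + N*c (n(c, N) = N*c + c = c + N*c)
I = -6428/2301 ≈ -2.7936
I - n(a(-9, -13), -15) = -6428/2301 - 2*(1 - 15) = -6428/2301 - 2*(-14) = -6428/2301 - 1*(-28) = -6428/2301 + 28 = 58000/2301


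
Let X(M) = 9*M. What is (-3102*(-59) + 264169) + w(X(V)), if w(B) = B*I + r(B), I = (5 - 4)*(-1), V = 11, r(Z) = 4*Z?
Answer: 447484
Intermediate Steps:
I = -1 (I = 1*(-1) = -1)
w(B) = 3*B (w(B) = B*(-1) + 4*B = -B + 4*B = 3*B)
(-3102*(-59) + 264169) + w(X(V)) = (-3102*(-59) + 264169) + 3*(9*11) = (183018 + 264169) + 3*99 = 447187 + 297 = 447484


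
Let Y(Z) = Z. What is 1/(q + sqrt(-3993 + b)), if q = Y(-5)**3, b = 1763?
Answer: -25/3571 - I*sqrt(2230)/17855 ≈ -0.0070008 - 0.0026448*I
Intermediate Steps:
q = -125 (q = (-5)**3 = -125)
1/(q + sqrt(-3993 + b)) = 1/(-125 + sqrt(-3993 + 1763)) = 1/(-125 + sqrt(-2230)) = 1/(-125 + I*sqrt(2230))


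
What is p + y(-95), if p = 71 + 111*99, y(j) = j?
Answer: 10965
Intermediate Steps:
p = 11060 (p = 71 + 10989 = 11060)
p + y(-95) = 11060 - 95 = 10965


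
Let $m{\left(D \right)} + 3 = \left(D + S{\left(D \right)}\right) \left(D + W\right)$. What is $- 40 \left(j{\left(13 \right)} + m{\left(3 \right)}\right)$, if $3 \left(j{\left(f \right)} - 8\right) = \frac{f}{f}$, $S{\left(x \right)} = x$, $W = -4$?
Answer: $\frac{80}{3} \approx 26.667$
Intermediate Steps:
$j{\left(f \right)} = \frac{25}{3}$ ($j{\left(f \right)} = 8 + \frac{f \frac{1}{f}}{3} = 8 + \frac{1}{3} \cdot 1 = 8 + \frac{1}{3} = \frac{25}{3}$)
$m{\left(D \right)} = -3 + 2 D \left(-4 + D\right)$ ($m{\left(D \right)} = -3 + \left(D + D\right) \left(D - 4\right) = -3 + 2 D \left(-4 + D\right)$)
$- 40 \left(j{\left(13 \right)} + m{\left(3 \right)}\right) = - 40 \left(\frac{25}{3} - \left(27 - 18\right)\right) = - 40 \left(\frac{25}{3} - 9\right) = \left(-40\right) \left(- \frac{2}{3}\right) = \frac{80}{3}$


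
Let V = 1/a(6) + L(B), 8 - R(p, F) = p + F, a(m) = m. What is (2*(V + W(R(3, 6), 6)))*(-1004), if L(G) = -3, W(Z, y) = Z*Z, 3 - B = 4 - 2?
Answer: 11044/3 ≈ 3681.3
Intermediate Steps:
B = 1 (B = 3 - (4 - 2) = 3 - 1*2 = 3 - 2 = 1)
R(p, F) = 8 - F - p (R(p, F) = 8 - (p + F) = 8 - (F + p) = 8 + (-F - p) = 8 - F - p)
W(Z, y) = Z**2
V = -17/6 (V = 1/6 - 3 = -17/6 ≈ -2.8333)
(2*(V + W(R(3, 6), 6)))*(-1004) = (2*(-17/6 + (8 - 1*6 - 1*3)**2))*(-1004) = (2*(-17/6 + (8 - 6 - 3)**2))*(-1004) = (2*(-17/6 + (-1)**2))*(-1004) = (2*(-17/6 + 1))*(-1004) = (2*(-11/6))*(-1004) = -11/3*(-1004) = 11044/3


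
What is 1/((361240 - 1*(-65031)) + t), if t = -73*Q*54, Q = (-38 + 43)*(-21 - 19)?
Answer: 1/1214671 ≈ 8.2327e-7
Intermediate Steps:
Q = -200 (Q = 5*(-40) = -200)
t = 788400 (t = -73*(-200)*54 = 14600*54 = 788400)
1/((361240 - 1*(-65031)) + t) = 1/((361240 - 1*(-65031)) + 788400) = 1/((361240 + 65031) + 788400) = 1/(426271 + 788400) = 1/1214671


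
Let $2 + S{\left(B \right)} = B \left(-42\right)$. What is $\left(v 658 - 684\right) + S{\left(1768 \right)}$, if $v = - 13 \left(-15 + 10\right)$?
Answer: $-32172$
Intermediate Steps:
$S{\left(B \right)} = -2 - 42 B$ ($S{\left(B \right)} = -2 + B \left(-42\right) = -2 - 42 B$)
$v = 65$ ($v = \left(-13\right) \left(-5\right) = 65$)
$\left(v 658 - 684\right) + S{\left(1768 \right)} = \left(65 \cdot 658 - 684\right) - 74258 = \left(42770 - 684\right) - 74258 = 42086 - 74258 = -32172$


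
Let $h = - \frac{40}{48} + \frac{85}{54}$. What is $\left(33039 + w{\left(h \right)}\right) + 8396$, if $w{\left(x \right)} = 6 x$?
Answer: $\frac{372955}{9} \approx 41439.0$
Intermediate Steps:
$h = \frac{20}{27}$ ($h = \left(-40\right) \frac{1}{48} + 85 \cdot \frac{1}{54} = - \frac{5}{6} + \frac{85}{54} = \frac{20}{27} \approx 0.74074$)
$\left(33039 + w{\left(h \right)}\right) + 8396 = \left(33039 + 6 \cdot \frac{20}{27}\right) + 8396 = \left(33039 + \frac{40}{9}\right) + 8396 = \frac{297391}{9} + 8396 = \frac{372955}{9}$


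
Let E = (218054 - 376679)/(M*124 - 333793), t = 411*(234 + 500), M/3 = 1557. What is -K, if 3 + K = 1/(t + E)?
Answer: 222101632756/74033959389 ≈ 3.0000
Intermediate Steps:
M = 4671 (M = 3*1557 = 4671)
t = 301674 (t = 411*734 = 301674)
E = -158625/245411 (E = (218054 - 376679)/(4671*124 - 333793) = -158625/(579204 - 333793) = -158625/245411 ≈ -0.64636)
K = -222101632756/74033959389 (K = -3 + 1/(301674 - 158625/245411) = -3 + 1/(74033959389/245411) = -3 + 245411/74033959389 = -222101632756/74033959389 ≈ -3.0000)
-K = -1*(-222101632756/74033959389) = 222101632756/74033959389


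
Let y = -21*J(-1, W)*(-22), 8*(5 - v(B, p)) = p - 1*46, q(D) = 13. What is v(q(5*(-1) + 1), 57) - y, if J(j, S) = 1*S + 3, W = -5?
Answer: 7421/8 ≈ 927.63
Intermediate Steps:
J(j, S) = 3 + S (J(j, S) = S + 3 = 3 + S)
v(B, p) = 43/4 - p/8 (v(B, p) = 5 - (p - 1*46)/8 = 5 - (p - 46)/8 = 5 - (-46 + p)/8 = 5 + (23/4 - p/8) = 43/4 - p/8)
y = -924 (y = -21*(3 - 5)*(-22) = -21*(-2)*(-22) = 42*(-22) = -924)
v(q(5*(-1) + 1), 57) - y = (43/4 - ⅛*57) - 1*(-924) = (43/4 - 57/8) + 924 = 29/8 + 924 = 7421/8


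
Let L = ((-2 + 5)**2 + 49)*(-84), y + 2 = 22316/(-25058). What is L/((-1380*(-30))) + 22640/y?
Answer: -20388121577/2603025 ≈ -7832.5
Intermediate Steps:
y = -36216/12529 (y = -2 + 22316/(-25058) = -2 + 22316*(-1/25058) = -2 - 11158/12529 = -36216/12529 ≈ -2.8906)
L = -4872 (L = (3**2 + 49)*(-84) = (9 + 49)*(-84) = 58*(-84) = -4872)
L/((-1380*(-30))) + 22640/y = -4872/((-1380*(-30))) + 22640/(-36216/12529) = -4872/41400 + 22640*(-12529/36216) = -4872*1/41400 - 35457070/4527 = -203/1725 - 35457070/4527 = -20388121577/2603025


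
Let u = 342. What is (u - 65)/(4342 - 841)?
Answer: 277/3501 ≈ 0.079120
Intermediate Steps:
(u - 65)/(4342 - 841) = (342 - 65)/(4342 - 841) = 277/3501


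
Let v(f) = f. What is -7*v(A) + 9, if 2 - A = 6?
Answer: 37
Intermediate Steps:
A = -4 (A = 2 - 1*6 = 2 - 6 = -4)
-7*v(A) + 9 = -7*(-4) + 9 = 28 + 9 = 37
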